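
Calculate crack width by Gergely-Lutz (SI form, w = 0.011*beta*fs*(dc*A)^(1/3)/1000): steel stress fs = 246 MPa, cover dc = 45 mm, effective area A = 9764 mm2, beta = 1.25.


w = 0.011 * beta * fs * (dc * A)^(1/3) / 1000
= 0.011 * 1.25 * 246 * (45 * 9764)^(1/3) / 1000
= 0.257 mm

0.257


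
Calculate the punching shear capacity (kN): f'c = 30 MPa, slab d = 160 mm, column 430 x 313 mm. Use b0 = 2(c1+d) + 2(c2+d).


b0 = 2*(430 + 160) + 2*(313 + 160) = 2126 mm
Vc = 0.33 * sqrt(30) * 2126 * 160 / 1000
= 614.83 kN

614.83


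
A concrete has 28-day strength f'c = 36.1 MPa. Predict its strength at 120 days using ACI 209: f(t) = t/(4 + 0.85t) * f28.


f(120) = 120 / (4 + 0.85 * 120) * 36.1
= 120 / 106.0 * 36.1
= 40.87 MPa

40.87


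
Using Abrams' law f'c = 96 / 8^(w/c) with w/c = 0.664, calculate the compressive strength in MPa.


f'c = 96 / 8^0.664
= 96 / 3.978
= 24.13 MPa

24.13


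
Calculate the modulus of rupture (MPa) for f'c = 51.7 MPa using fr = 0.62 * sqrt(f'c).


fr = 0.62 * sqrt(51.7)
= 4.458 MPa

4.458


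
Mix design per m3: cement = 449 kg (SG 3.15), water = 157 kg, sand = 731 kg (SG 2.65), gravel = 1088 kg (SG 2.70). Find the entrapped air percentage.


Vol cement = 449 / (3.15 * 1000) = 0.14254 m3
Vol water = 157 / 1000 = 0.157 m3
Vol sand = 731 / (2.65 * 1000) = 0.275849 m3
Vol gravel = 1088 / (2.70 * 1000) = 0.402963 m3
Total solid + water volume = 0.978352 m3
Air = (1 - 0.978352) * 100 = 2.16%

2.16


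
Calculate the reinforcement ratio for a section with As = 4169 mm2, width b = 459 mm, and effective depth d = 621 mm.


rho = As / (b * d)
= 4169 / (459 * 621)
= 0.0146

0.0146


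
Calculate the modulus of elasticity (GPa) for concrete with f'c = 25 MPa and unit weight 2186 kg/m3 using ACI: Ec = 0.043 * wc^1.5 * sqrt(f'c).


Ec = 0.043 * 2186^1.5 * sqrt(25) / 1000
= 21.97 GPa

21.97


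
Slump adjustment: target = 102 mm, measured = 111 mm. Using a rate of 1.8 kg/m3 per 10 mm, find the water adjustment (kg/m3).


Difference = 102 - 111 = -9 mm
Water adjustment = -9 * 1.8 / 10 = -1.6 kg/m3

-1.6


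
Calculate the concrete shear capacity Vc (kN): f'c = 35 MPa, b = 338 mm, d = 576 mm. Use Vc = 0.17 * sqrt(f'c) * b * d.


Vc = 0.17 * sqrt(35) * 338 * 576 / 1000
= 195.8 kN

195.8


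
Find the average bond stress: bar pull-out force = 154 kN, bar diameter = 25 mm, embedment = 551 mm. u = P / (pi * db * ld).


u = P / (pi * db * ld)
= 154 * 1000 / (pi * 25 * 551)
= 3.559 MPa

3.559


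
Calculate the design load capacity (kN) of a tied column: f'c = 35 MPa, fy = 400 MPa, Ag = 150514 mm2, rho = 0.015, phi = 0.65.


Ast = rho * Ag = 0.015 * 150514 = 2257.71 mm2
phi*Pn = 0.65 * 0.80 * (0.85 * 35 * (150514 - 2257.71) + 400 * 2257.71) / 1000
= 2763.13 kN

2763.13


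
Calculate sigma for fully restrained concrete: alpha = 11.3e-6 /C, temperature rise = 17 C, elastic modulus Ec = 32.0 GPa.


sigma = alpha * dT * Ec
= 11.3e-6 * 17 * 32.0 * 1000
= 6.147 MPa

6.147


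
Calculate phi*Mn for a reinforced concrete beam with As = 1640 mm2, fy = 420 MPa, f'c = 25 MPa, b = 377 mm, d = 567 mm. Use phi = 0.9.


a = As * fy / (0.85 * f'c * b)
= 1640 * 420 / (0.85 * 25 * 377)
= 85.9791 mm
Mn = As * fy * (d - a/2) / 10^6
= 360.9384 kN-m
phi*Mn = 0.9 * 360.9384 = 324.84 kN-m

324.84


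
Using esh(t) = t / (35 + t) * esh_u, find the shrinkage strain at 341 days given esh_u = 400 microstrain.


esh(341) = 341 / (35 + 341) * 400
= 341 / 376 * 400
= 362.8 microstrain

362.8


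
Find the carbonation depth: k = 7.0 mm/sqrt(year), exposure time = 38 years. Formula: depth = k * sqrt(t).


depth = k * sqrt(t)
= 7.0 * sqrt(38)
= 43.15 mm

43.15


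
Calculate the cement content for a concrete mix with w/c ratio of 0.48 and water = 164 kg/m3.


Cement = water / (w/c)
= 164 / 0.48
= 341.7 kg/m3

341.7


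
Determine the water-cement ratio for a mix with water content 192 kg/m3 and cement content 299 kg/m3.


w/c = water / cement
w/c = 192 / 299 = 0.642

0.642


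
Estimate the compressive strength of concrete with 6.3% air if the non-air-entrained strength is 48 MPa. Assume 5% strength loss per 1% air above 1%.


Strength loss = (6.3 - 1) * 5 = 26.5%
f'c = 48 * (1 - 26.5/100)
= 35.28 MPa

35.28


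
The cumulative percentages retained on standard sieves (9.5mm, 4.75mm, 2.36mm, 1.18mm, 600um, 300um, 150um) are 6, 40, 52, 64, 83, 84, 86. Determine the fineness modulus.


FM = sum(cumulative % retained) / 100
= 415 / 100
= 4.15

4.15


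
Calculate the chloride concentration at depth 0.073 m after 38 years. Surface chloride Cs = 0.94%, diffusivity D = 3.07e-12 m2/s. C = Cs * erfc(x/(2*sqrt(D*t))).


t_seconds = 38 * 365.25 * 24 * 3600 = 1199188800.0 s
arg = 0.073 / (2 * sqrt(3.07e-12 * 1199188800.0))
= 0.6016
erfc(0.6016) = 0.3949
C = 0.94 * 0.3949 = 0.3712%

0.3712


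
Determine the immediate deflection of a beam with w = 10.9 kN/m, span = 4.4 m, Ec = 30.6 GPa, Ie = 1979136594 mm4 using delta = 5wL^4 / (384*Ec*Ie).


Convert: L = 4.4 m = 4400 mm, Ec = 30.6 GPa = 30600 MPa
delta = 5 * 10.9 * 4400^4 / (384 * 30600 * 1979136594)
= 0.88 mm

0.88


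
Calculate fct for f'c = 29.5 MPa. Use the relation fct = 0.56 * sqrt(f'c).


fct = 0.56 * sqrt(29.5)
= 0.56 * 5.431
= 3.042 MPa

3.042


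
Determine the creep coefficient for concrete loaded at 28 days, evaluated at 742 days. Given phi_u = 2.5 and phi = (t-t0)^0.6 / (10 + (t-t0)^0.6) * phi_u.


dt = 742 - 28 = 714
phi = 714^0.6 / (10 + 714^0.6) * 2.5
= 2.094

2.094


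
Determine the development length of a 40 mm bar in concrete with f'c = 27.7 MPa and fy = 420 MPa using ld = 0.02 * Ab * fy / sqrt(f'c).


Ab = pi * 40^2 / 4 = 1256.637 mm2
ld = 0.02 * 1256.637 * 420 / sqrt(27.7)
= 2005.6 mm

2005.6


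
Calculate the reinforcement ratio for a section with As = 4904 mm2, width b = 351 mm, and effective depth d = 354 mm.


rho = As / (b * d)
= 4904 / (351 * 354)
= 0.0395

0.0395


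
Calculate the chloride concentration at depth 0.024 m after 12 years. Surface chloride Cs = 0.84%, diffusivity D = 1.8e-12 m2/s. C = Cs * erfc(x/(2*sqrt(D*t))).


t_seconds = 12 * 365.25 * 24 * 3600 = 378691200.0 s
arg = 0.024 / (2 * sqrt(1.8e-12 * 378691200.0))
= 0.4596
erfc(0.4596) = 0.5157
C = 0.84 * 0.5157 = 0.4332%

0.4332


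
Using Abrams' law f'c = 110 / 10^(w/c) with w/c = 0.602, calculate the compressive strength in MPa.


f'c = 110 / 10^0.602
= 110 / 3.999
= 27.5 MPa

27.5


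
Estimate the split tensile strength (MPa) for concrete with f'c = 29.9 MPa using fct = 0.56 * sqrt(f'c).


fct = 0.56 * sqrt(29.9)
= 0.56 * 5.468
= 3.062 MPa

3.062


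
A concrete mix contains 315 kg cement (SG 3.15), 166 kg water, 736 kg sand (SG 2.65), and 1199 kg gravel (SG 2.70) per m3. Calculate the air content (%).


Vol cement = 315 / (3.15 * 1000) = 0.1 m3
Vol water = 166 / 1000 = 0.166 m3
Vol sand = 736 / (2.65 * 1000) = 0.277736 m3
Vol gravel = 1199 / (2.70 * 1000) = 0.444074 m3
Total solid + water volume = 0.98781 m3
Air = (1 - 0.98781) * 100 = 1.22%

1.22


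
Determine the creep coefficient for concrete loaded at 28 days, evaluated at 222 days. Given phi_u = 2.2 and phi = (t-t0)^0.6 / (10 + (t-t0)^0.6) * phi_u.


dt = 222 - 28 = 194
phi = 194^0.6 / (10 + 194^0.6) * 2.2
= 1.545

1.545


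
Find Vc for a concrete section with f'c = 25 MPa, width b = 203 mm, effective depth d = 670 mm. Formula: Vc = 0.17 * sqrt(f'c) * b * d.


Vc = 0.17 * sqrt(25) * 203 * 670 / 1000
= 115.61 kN

115.61


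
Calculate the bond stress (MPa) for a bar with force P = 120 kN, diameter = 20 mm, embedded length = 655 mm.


u = P / (pi * db * ld)
= 120 * 1000 / (pi * 20 * 655)
= 2.916 MPa

2.916


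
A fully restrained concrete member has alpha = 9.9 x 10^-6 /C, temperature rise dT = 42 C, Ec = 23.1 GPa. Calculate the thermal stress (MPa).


sigma = alpha * dT * Ec
= 9.9e-6 * 42 * 23.1 * 1000
= 9.605 MPa

9.605


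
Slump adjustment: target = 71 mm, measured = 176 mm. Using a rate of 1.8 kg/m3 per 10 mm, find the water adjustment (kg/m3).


Difference = 71 - 176 = -105 mm
Water adjustment = -105 * 1.8 / 10 = -18.9 kg/m3

-18.9


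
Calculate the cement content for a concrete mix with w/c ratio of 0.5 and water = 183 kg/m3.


Cement = water / (w/c)
= 183 / 0.5
= 366.0 kg/m3

366.0


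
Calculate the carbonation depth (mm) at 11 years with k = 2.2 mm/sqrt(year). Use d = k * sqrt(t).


depth = k * sqrt(t)
= 2.2 * sqrt(11)
= 7.3 mm

7.3


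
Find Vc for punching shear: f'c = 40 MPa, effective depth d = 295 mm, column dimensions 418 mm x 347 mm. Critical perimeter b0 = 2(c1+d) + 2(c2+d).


b0 = 2*(418 + 295) + 2*(347 + 295) = 2710 mm
Vc = 0.33 * sqrt(40) * 2710 * 295 / 1000
= 1668.53 kN

1668.53


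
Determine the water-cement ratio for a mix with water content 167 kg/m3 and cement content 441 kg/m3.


w/c = water / cement
w/c = 167 / 441 = 0.379

0.379


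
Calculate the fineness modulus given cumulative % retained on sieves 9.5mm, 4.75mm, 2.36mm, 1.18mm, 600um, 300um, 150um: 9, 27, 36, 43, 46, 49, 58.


FM = sum(cumulative % retained) / 100
= 268 / 100
= 2.68

2.68


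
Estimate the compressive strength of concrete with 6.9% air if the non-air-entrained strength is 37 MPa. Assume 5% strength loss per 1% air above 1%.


Strength loss = (6.9 - 1) * 5 = 29.5%
f'c = 37 * (1 - 29.5/100)
= 26.09 MPa

26.09


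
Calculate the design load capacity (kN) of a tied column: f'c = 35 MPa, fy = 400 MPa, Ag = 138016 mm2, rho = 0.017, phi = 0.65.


Ast = rho * Ag = 0.017 * 138016 = 2346.272 mm2
phi*Pn = 0.65 * 0.80 * (0.85 * 35 * (138016 - 2346.272) + 400 * 2346.272) / 1000
= 2586.84 kN

2586.84


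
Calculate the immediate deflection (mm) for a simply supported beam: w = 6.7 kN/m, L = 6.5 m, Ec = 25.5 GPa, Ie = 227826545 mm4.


Convert: L = 6.5 m = 6500 mm, Ec = 25.5 GPa = 25500 MPa
delta = 5 * 6.7 * 6500^4 / (384 * 25500 * 227826545)
= 26.81 mm

26.81


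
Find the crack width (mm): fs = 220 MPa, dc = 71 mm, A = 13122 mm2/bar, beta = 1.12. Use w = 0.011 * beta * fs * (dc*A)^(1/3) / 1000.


w = 0.011 * beta * fs * (dc * A)^(1/3) / 1000
= 0.011 * 1.12 * 220 * (71 * 13122)^(1/3) / 1000
= 0.265 mm

0.265


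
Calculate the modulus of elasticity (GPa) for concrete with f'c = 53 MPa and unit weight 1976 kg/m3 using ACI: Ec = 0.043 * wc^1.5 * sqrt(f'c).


Ec = 0.043 * 1976^1.5 * sqrt(53) / 1000
= 27.5 GPa

27.5


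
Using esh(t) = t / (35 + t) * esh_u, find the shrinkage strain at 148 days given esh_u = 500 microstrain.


esh(148) = 148 / (35 + 148) * 500
= 148 / 183 * 500
= 404.4 microstrain

404.4


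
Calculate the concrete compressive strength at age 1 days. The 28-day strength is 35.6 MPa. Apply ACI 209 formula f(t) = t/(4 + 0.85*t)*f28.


f(1) = 1 / (4 + 0.85 * 1) * 35.6
= 1 / 4.85 * 35.6
= 7.34 MPa

7.34


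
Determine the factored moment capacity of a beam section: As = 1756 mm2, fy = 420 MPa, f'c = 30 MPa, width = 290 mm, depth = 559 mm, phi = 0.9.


a = As * fy / (0.85 * f'c * b)
= 1756 * 420 / (0.85 * 30 * 290)
= 99.7323 mm
Mn = As * fy * (d - a/2) / 10^6
= 375.4964 kN-m
phi*Mn = 0.9 * 375.4964 = 337.95 kN-m

337.95


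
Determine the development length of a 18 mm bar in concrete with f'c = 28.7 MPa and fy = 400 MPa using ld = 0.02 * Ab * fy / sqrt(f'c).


Ab = pi * 18^2 / 4 = 254.469 mm2
ld = 0.02 * 254.469 * 400 / sqrt(28.7)
= 380.0 mm

380.0


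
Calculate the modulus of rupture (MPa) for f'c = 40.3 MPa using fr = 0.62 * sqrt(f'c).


fr = 0.62 * sqrt(40.3)
= 3.936 MPa

3.936


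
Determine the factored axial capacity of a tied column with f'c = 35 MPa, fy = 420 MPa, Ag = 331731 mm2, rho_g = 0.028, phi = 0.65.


Ast = rho * Ag = 0.028 * 331731 = 9288.468 mm2
phi*Pn = 0.65 * 0.80 * (0.85 * 35 * (331731 - 9288.468) + 420 * 9288.468) / 1000
= 7016.79 kN

7016.79


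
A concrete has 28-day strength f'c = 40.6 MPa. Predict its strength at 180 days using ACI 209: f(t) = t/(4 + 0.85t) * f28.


f(180) = 180 / (4 + 0.85 * 180) * 40.6
= 180 / 157.0 * 40.6
= 46.55 MPa

46.55


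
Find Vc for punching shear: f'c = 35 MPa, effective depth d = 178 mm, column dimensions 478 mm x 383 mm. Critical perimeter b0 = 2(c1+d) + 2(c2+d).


b0 = 2*(478 + 178) + 2*(383 + 178) = 2434 mm
Vc = 0.33 * sqrt(35) * 2434 * 178 / 1000
= 845.84 kN

845.84


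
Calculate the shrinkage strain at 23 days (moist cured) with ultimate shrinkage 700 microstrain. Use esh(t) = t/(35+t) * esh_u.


esh(23) = 23 / (35 + 23) * 700
= 23 / 58 * 700
= 277.6 microstrain

277.6


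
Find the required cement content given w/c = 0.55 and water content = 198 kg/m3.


Cement = water / (w/c)
= 198 / 0.55
= 360.0 kg/m3

360.0


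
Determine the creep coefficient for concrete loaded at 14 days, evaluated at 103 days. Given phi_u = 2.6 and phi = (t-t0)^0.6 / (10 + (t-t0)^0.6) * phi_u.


dt = 103 - 14 = 89
phi = 89^0.6 / (10 + 89^0.6) * 2.6
= 1.551

1.551


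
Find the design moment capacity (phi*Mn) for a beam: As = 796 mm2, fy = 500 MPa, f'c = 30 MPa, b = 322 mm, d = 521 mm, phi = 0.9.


a = As * fy / (0.85 * f'c * b)
= 796 * 500 / (0.85 * 30 * 322)
= 48.4716 mm
Mn = As * fy * (d - a/2) / 10^6
= 197.7122 kN-m
phi*Mn = 0.9 * 197.7122 = 177.94 kN-m

177.94


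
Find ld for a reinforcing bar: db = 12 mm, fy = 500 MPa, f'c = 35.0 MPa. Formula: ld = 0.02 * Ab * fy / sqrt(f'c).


Ab = pi * 12^2 / 4 = 113.097 mm2
ld = 0.02 * 113.097 * 500 / sqrt(35.0)
= 191.2 mm

191.2


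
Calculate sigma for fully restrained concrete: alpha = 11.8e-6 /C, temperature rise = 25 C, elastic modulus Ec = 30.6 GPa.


sigma = alpha * dT * Ec
= 11.8e-6 * 25 * 30.6 * 1000
= 9.027 MPa

9.027


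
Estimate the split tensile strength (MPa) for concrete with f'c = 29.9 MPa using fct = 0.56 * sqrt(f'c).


fct = 0.56 * sqrt(29.9)
= 0.56 * 5.468
= 3.062 MPa

3.062


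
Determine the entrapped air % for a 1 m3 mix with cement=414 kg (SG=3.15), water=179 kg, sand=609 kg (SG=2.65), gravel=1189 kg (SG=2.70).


Vol cement = 414 / (3.15 * 1000) = 0.131429 m3
Vol water = 179 / 1000 = 0.179 m3
Vol sand = 609 / (2.65 * 1000) = 0.229811 m3
Vol gravel = 1189 / (2.70 * 1000) = 0.44037 m3
Total solid + water volume = 0.98061 m3
Air = (1 - 0.98061) * 100 = 1.94%

1.94


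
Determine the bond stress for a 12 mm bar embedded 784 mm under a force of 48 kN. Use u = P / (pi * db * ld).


u = P / (pi * db * ld)
= 48 * 1000 / (pi * 12 * 784)
= 1.624 MPa

1.624


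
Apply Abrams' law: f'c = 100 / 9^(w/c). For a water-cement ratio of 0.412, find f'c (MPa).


f'c = 100 / 9^0.412
= 100 / 2.473
= 40.44 MPa

40.44


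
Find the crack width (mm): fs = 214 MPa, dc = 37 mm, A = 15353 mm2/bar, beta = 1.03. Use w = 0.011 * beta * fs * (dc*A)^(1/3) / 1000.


w = 0.011 * beta * fs * (dc * A)^(1/3) / 1000
= 0.011 * 1.03 * 214 * (37 * 15353)^(1/3) / 1000
= 0.201 mm

0.201


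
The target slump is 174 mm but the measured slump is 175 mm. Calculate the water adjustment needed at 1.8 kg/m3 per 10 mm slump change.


Difference = 174 - 175 = -1 mm
Water adjustment = -1 * 1.8 / 10 = -0.2 kg/m3

-0.2


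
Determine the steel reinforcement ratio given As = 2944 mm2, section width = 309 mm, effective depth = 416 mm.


rho = As / (b * d)
= 2944 / (309 * 416)
= 0.0229

0.0229


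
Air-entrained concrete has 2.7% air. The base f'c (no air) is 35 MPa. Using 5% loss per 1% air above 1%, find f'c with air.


Strength loss = (2.7 - 1) * 5 = 8.5%
f'c = 35 * (1 - 8.5/100)
= 32.02 MPa

32.02


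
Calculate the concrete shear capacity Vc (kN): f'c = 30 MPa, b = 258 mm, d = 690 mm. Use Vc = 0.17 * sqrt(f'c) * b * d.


Vc = 0.17 * sqrt(30) * 258 * 690 / 1000
= 165.76 kN

165.76


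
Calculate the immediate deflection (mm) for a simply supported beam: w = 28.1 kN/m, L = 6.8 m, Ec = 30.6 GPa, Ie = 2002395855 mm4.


Convert: L = 6.8 m = 6800 mm, Ec = 30.6 GPa = 30600 MPa
delta = 5 * 28.1 * 6800^4 / (384 * 30600 * 2002395855)
= 12.77 mm

12.77


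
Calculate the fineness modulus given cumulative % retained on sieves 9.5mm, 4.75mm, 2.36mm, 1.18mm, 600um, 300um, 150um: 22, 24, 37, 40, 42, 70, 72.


FM = sum(cumulative % retained) / 100
= 307 / 100
= 3.07

3.07


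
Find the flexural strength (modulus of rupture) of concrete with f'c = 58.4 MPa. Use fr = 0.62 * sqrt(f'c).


fr = 0.62 * sqrt(58.4)
= 4.738 MPa

4.738


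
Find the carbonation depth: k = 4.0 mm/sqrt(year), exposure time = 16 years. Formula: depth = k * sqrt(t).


depth = k * sqrt(t)
= 4.0 * sqrt(16)
= 16.0 mm

16.0


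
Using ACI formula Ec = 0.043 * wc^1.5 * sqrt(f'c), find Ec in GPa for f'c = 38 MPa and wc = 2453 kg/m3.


Ec = 0.043 * 2453^1.5 * sqrt(38) / 1000
= 32.2 GPa

32.2


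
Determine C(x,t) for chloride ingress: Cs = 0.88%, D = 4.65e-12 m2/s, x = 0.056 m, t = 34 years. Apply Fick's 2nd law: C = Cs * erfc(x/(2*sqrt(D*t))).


t_seconds = 34 * 365.25 * 24 * 3600 = 1072958400.0 s
arg = 0.056 / (2 * sqrt(4.65e-12 * 1072958400.0))
= 0.3964
erfc(0.3964) = 0.5751
C = 0.88 * 0.5751 = 0.5061%

0.5061


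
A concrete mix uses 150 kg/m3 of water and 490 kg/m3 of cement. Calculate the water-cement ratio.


w/c = water / cement
w/c = 150 / 490 = 0.306

0.306


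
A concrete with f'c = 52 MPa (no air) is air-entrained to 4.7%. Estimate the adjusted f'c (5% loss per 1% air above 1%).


Strength loss = (4.7 - 1) * 5 = 18.5%
f'c = 52 * (1 - 18.5/100)
= 42.38 MPa

42.38


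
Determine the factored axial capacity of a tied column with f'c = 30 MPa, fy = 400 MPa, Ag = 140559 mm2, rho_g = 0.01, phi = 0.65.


Ast = rho * Ag = 0.01 * 140559 = 1405.59 mm2
phi*Pn = 0.65 * 0.80 * (0.85 * 30 * (140559 - 1405.59) + 400 * 1405.59) / 1000
= 2137.54 kN

2137.54


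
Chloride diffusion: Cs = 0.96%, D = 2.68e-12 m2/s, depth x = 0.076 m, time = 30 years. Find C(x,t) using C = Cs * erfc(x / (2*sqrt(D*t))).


t_seconds = 30 * 365.25 * 24 * 3600 = 946728000.0 s
arg = 0.076 / (2 * sqrt(2.68e-12 * 946728000.0))
= 0.7544
erfc(0.7544) = 0.286
C = 0.96 * 0.286 = 0.2746%

0.2746


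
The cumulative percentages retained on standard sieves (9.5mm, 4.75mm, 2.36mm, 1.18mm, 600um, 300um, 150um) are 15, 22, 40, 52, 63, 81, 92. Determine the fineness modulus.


FM = sum(cumulative % retained) / 100
= 365 / 100
= 3.65

3.65


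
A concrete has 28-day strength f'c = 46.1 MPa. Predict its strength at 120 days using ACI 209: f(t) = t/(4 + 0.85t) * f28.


f(120) = 120 / (4 + 0.85 * 120) * 46.1
= 120 / 106.0 * 46.1
= 52.19 MPa

52.19


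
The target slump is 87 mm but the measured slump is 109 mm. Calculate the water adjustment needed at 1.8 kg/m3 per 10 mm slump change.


Difference = 87 - 109 = -22 mm
Water adjustment = -22 * 1.8 / 10 = -4.0 kg/m3

-4.0


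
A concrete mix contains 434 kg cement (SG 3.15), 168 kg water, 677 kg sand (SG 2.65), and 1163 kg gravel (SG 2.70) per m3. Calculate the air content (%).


Vol cement = 434 / (3.15 * 1000) = 0.137778 m3
Vol water = 168 / 1000 = 0.168 m3
Vol sand = 677 / (2.65 * 1000) = 0.255472 m3
Vol gravel = 1163 / (2.70 * 1000) = 0.430741 m3
Total solid + water volume = 0.99199 m3
Air = (1 - 0.99199) * 100 = 0.8%

0.8


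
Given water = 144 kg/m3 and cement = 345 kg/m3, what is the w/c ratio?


w/c = water / cement
w/c = 144 / 345 = 0.417

0.417


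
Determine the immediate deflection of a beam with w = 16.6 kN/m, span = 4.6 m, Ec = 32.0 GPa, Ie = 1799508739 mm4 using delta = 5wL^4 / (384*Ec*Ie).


Convert: L = 4.6 m = 4600 mm, Ec = 32.0 GPa = 32000 MPa
delta = 5 * 16.6 * 4600^4 / (384 * 32000 * 1799508739)
= 1.68 mm

1.68


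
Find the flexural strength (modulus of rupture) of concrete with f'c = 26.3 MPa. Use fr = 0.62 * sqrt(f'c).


fr = 0.62 * sqrt(26.3)
= 3.18 MPa

3.18


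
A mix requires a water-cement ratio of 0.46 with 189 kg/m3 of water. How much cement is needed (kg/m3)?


Cement = water / (w/c)
= 189 / 0.46
= 410.9 kg/m3

410.9


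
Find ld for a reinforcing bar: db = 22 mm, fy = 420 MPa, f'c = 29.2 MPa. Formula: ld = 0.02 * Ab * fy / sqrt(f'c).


Ab = pi * 22^2 / 4 = 380.133 mm2
ld = 0.02 * 380.133 * 420 / sqrt(29.2)
= 590.9 mm

590.9


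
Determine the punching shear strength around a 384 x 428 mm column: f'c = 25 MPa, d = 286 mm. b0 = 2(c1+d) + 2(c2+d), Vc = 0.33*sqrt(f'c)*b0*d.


b0 = 2*(384 + 286) + 2*(428 + 286) = 2768 mm
Vc = 0.33 * sqrt(25) * 2768 * 286 / 1000
= 1306.22 kN

1306.22


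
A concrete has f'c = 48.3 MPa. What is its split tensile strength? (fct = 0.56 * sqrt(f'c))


fct = 0.56 * sqrt(48.3)
= 0.56 * 6.95
= 3.892 MPa

3.892


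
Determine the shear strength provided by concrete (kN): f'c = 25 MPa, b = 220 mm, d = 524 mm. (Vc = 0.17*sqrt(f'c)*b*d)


Vc = 0.17 * sqrt(25) * 220 * 524 / 1000
= 97.99 kN

97.99


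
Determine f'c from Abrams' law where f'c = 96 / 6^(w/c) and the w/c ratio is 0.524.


f'c = 96 / 6^0.524
= 96 / 2.557
= 37.54 MPa

37.54


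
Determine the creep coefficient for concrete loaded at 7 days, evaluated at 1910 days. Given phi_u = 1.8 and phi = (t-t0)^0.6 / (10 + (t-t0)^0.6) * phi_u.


dt = 1910 - 7 = 1903
phi = 1903^0.6 / (10 + 1903^0.6) * 1.8
= 1.625

1.625


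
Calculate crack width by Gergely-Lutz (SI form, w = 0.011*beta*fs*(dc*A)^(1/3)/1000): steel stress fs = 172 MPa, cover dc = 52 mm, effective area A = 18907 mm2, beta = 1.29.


w = 0.011 * beta * fs * (dc * A)^(1/3) / 1000
= 0.011 * 1.29 * 172 * (52 * 18907)^(1/3) / 1000
= 0.243 mm

0.243


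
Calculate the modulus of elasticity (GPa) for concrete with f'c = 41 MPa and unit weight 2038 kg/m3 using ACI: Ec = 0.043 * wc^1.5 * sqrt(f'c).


Ec = 0.043 * 2038^1.5 * sqrt(41) / 1000
= 25.33 GPa

25.33


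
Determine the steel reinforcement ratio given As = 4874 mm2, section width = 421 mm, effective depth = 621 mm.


rho = As / (b * d)
= 4874 / (421 * 621)
= 0.0186

0.0186


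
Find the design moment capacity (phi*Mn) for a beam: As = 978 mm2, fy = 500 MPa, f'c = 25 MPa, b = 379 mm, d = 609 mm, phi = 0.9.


a = As * fy / (0.85 * f'c * b)
= 978 * 500 / (0.85 * 25 * 379)
= 60.7171 mm
Mn = As * fy * (d - a/2) / 10^6
= 282.9557 kN-m
phi*Mn = 0.9 * 282.9557 = 254.66 kN-m

254.66


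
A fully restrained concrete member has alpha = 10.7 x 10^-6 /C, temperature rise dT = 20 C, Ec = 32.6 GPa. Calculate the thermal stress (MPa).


sigma = alpha * dT * Ec
= 10.7e-6 * 20 * 32.6 * 1000
= 6.976 MPa

6.976


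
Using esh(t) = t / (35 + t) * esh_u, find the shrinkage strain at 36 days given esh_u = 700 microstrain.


esh(36) = 36 / (35 + 36) * 700
= 36 / 71 * 700
= 354.9 microstrain

354.9


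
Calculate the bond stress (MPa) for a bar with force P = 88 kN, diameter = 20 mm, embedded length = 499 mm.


u = P / (pi * db * ld)
= 88 * 1000 / (pi * 20 * 499)
= 2.807 MPa

2.807


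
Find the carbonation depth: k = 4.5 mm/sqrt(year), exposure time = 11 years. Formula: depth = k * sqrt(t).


depth = k * sqrt(t)
= 4.5 * sqrt(11)
= 14.92 mm

14.92


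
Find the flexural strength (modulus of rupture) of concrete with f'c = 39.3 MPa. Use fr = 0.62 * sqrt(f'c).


fr = 0.62 * sqrt(39.3)
= 3.887 MPa

3.887


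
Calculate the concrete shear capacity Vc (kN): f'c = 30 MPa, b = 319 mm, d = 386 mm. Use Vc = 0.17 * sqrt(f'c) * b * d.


Vc = 0.17 * sqrt(30) * 319 * 386 / 1000
= 114.65 kN

114.65


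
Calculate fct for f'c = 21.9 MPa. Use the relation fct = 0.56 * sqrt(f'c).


fct = 0.56 * sqrt(21.9)
= 0.56 * 4.68
= 2.621 MPa

2.621


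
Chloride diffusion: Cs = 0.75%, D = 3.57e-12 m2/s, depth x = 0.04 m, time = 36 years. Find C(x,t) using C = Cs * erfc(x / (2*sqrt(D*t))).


t_seconds = 36 * 365.25 * 24 * 3600 = 1136073600.0 s
arg = 0.04 / (2 * sqrt(3.57e-12 * 1136073600.0))
= 0.314
erfc(0.314) = 0.657
C = 0.75 * 0.657 = 0.4927%

0.4927


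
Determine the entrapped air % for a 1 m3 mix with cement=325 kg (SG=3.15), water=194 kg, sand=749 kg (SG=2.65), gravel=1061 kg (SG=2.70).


Vol cement = 325 / (3.15 * 1000) = 0.103175 m3
Vol water = 194 / 1000 = 0.194 m3
Vol sand = 749 / (2.65 * 1000) = 0.282642 m3
Vol gravel = 1061 / (2.70 * 1000) = 0.392963 m3
Total solid + water volume = 0.972779 m3
Air = (1 - 0.972779) * 100 = 2.72%

2.72


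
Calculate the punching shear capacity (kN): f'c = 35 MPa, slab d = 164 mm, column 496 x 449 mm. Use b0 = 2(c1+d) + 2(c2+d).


b0 = 2*(496 + 164) + 2*(449 + 164) = 2546 mm
Vc = 0.33 * sqrt(35) * 2546 * 164 / 1000
= 815.17 kN

815.17


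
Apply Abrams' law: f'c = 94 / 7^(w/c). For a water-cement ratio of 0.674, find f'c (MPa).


f'c = 94 / 7^0.674
= 94 / 3.712
= 25.32 MPa

25.32


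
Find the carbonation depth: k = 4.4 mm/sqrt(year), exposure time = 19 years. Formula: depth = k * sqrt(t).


depth = k * sqrt(t)
= 4.4 * sqrt(19)
= 19.18 mm

19.18


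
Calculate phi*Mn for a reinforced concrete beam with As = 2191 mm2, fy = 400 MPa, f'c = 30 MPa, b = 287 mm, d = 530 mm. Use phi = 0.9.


a = As * fy / (0.85 * f'c * b)
= 2191 * 400 / (0.85 * 30 * 287)
= 119.7513 mm
Mn = As * fy * (d - a/2) / 10^6
= 412.017 kN-m
phi*Mn = 0.9 * 412.017 = 370.82 kN-m

370.82


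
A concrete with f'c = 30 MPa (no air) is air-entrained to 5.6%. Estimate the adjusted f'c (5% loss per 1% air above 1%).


Strength loss = (5.6 - 1) * 5 = 23.0%
f'c = 30 * (1 - 23.0/100)
= 23.1 MPa

23.1


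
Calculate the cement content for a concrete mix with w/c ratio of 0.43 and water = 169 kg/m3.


Cement = water / (w/c)
= 169 / 0.43
= 393.0 kg/m3

393.0


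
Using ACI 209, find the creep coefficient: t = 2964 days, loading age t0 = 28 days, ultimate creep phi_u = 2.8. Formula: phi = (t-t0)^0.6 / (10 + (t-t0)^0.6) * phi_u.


dt = 2964 - 28 = 2936
phi = 2936^0.6 / (10 + 2936^0.6) * 2.8
= 2.585

2.585


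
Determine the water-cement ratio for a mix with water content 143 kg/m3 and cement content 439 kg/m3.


w/c = water / cement
w/c = 143 / 439 = 0.326

0.326


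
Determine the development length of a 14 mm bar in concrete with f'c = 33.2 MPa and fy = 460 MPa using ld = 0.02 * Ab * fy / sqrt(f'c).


Ab = pi * 14^2 / 4 = 153.938 mm2
ld = 0.02 * 153.938 * 460 / sqrt(33.2)
= 245.8 mm

245.8


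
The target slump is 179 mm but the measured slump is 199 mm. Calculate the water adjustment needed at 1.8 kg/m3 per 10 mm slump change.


Difference = 179 - 199 = -20 mm
Water adjustment = -20 * 1.8 / 10 = -3.6 kg/m3

-3.6


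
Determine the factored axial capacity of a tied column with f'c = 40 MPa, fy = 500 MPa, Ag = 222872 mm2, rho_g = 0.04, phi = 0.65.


Ast = rho * Ag = 0.04 * 222872 = 8914.88 mm2
phi*Pn = 0.65 * 0.80 * (0.85 * 40 * (222872 - 8914.88) + 500 * 8914.88) / 1000
= 6100.63 kN

6100.63


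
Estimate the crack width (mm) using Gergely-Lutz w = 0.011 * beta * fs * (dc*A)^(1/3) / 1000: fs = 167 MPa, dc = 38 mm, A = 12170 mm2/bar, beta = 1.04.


w = 0.011 * beta * fs * (dc * A)^(1/3) / 1000
= 0.011 * 1.04 * 167 * (38 * 12170)^(1/3) / 1000
= 0.148 mm

0.148


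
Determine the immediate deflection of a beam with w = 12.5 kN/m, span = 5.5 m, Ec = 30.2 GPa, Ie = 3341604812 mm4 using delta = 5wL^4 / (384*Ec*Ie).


Convert: L = 5.5 m = 5500 mm, Ec = 30.2 GPa = 30200 MPa
delta = 5 * 12.5 * 5500^4 / (384 * 30200 * 3341604812)
= 1.48 mm

1.48


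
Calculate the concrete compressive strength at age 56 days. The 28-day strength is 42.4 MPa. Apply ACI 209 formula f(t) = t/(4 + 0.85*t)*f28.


f(56) = 56 / (4 + 0.85 * 56) * 42.4
= 56 / 51.6 * 42.4
= 46.02 MPa

46.02


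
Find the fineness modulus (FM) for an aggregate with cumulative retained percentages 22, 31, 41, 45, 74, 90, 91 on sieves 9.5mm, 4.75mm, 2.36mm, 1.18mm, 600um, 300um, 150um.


FM = sum(cumulative % retained) / 100
= 394 / 100
= 3.94

3.94


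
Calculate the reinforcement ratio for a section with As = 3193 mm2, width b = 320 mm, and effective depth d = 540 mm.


rho = As / (b * d)
= 3193 / (320 * 540)
= 0.0185

0.0185


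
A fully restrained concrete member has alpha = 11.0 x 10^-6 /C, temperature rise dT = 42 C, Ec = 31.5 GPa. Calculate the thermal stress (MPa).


sigma = alpha * dT * Ec
= 11.0e-6 * 42 * 31.5 * 1000
= 14.553 MPa

14.553


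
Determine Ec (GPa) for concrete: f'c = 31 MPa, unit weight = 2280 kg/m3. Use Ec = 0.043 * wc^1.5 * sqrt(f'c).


Ec = 0.043 * 2280^1.5 * sqrt(31) / 1000
= 26.06 GPa

26.06


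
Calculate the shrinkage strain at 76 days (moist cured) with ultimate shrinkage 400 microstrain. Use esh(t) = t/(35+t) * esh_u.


esh(76) = 76 / (35 + 76) * 400
= 76 / 111 * 400
= 273.9 microstrain

273.9


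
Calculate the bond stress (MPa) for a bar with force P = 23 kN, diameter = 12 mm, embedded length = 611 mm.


u = P / (pi * db * ld)
= 23 * 1000 / (pi * 12 * 611)
= 0.999 MPa

0.999


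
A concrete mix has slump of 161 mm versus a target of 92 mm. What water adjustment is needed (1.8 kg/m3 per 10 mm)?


Difference = 92 - 161 = -69 mm
Water adjustment = -69 * 1.8 / 10 = -12.4 kg/m3

-12.4


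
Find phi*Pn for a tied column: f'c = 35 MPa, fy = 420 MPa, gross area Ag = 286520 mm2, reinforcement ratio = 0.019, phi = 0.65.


Ast = rho * Ag = 0.019 * 286520 = 5443.88 mm2
phi*Pn = 0.65 * 0.80 * (0.85 * 35 * (286520 - 5443.88) + 420 * 5443.88) / 1000
= 5537.19 kN

5537.19


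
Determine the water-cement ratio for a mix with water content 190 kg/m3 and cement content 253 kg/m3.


w/c = water / cement
w/c = 190 / 253 = 0.751

0.751


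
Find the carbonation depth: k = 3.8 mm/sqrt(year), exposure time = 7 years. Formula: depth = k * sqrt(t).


depth = k * sqrt(t)
= 3.8 * sqrt(7)
= 10.05 mm

10.05


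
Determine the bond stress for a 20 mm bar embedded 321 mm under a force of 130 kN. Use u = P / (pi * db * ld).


u = P / (pi * db * ld)
= 130 * 1000 / (pi * 20 * 321)
= 6.446 MPa

6.446


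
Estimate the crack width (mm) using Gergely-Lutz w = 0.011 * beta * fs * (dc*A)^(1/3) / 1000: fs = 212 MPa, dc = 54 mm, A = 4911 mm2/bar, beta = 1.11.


w = 0.011 * beta * fs * (dc * A)^(1/3) / 1000
= 0.011 * 1.11 * 212 * (54 * 4911)^(1/3) / 1000
= 0.166 mm

0.166


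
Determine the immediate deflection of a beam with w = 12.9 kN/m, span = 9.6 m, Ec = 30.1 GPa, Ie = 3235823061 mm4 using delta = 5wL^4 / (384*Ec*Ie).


Convert: L = 9.6 m = 9600 mm, Ec = 30.1 GPa = 30100 MPa
delta = 5 * 12.9 * 9600^4 / (384 * 30100 * 3235823061)
= 14.65 mm

14.65


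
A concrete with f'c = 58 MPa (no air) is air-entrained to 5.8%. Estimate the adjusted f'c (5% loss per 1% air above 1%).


Strength loss = (5.8 - 1) * 5 = 24.0%
f'c = 58 * (1 - 24.0/100)
= 44.08 MPa

44.08


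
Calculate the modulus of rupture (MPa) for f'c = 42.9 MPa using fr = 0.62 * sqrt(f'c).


fr = 0.62 * sqrt(42.9)
= 4.061 MPa

4.061


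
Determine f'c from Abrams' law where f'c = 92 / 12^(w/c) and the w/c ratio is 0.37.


f'c = 92 / 12^0.37
= 92 / 2.508
= 36.69 MPa

36.69


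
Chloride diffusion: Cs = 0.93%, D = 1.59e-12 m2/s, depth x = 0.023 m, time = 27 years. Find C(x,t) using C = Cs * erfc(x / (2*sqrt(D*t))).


t_seconds = 27 * 365.25 * 24 * 3600 = 852055200.0 s
arg = 0.023 / (2 * sqrt(1.59e-12 * 852055200.0))
= 0.3124
erfc(0.3124) = 0.6586
C = 0.93 * 0.6586 = 0.6125%

0.6125


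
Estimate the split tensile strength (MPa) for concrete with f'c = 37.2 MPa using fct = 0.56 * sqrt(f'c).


fct = 0.56 * sqrt(37.2)
= 0.56 * 6.099
= 3.416 MPa

3.416


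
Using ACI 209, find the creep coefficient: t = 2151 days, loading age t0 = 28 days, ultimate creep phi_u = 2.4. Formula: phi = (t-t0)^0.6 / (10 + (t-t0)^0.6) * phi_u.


dt = 2151 - 28 = 2123
phi = 2123^0.6 / (10 + 2123^0.6) * 2.4
= 2.18

2.18


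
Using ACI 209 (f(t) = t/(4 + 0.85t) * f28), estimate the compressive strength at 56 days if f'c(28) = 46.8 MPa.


f(56) = 56 / (4 + 0.85 * 56) * 46.8
= 56 / 51.6 * 46.8
= 50.79 MPa

50.79


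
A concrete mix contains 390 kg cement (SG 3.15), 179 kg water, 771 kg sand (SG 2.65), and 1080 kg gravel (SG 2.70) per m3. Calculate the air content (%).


Vol cement = 390 / (3.15 * 1000) = 0.12381 m3
Vol water = 179 / 1000 = 0.179 m3
Vol sand = 771 / (2.65 * 1000) = 0.290943 m3
Vol gravel = 1080 / (2.70 * 1000) = 0.4 m3
Total solid + water volume = 0.993753 m3
Air = (1 - 0.993753) * 100 = 0.62%

0.62


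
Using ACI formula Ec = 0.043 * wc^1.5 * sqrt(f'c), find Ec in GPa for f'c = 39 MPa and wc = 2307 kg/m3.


Ec = 0.043 * 2307^1.5 * sqrt(39) / 1000
= 29.76 GPa

29.76


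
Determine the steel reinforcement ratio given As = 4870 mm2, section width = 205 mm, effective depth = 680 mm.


rho = As / (b * d)
= 4870 / (205 * 680)
= 0.0349

0.0349


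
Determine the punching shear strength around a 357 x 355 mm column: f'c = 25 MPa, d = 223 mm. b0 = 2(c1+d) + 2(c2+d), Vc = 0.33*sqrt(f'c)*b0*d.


b0 = 2*(357 + 223) + 2*(355 + 223) = 2316 mm
Vc = 0.33 * sqrt(25) * 2316 * 223 / 1000
= 852.17 kN

852.17


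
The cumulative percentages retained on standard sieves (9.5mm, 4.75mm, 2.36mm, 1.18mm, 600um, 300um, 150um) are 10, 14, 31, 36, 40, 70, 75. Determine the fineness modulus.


FM = sum(cumulative % retained) / 100
= 276 / 100
= 2.76

2.76


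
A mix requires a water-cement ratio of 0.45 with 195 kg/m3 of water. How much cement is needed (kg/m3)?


Cement = water / (w/c)
= 195 / 0.45
= 433.3 kg/m3

433.3


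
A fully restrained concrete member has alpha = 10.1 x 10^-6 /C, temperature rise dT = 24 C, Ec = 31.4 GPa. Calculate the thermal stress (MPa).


sigma = alpha * dT * Ec
= 10.1e-6 * 24 * 31.4 * 1000
= 7.611 MPa

7.611


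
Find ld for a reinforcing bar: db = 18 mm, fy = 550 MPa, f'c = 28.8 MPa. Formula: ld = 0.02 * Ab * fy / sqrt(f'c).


Ab = pi * 18^2 / 4 = 254.469 mm2
ld = 0.02 * 254.469 * 550 / sqrt(28.8)
= 521.6 mm

521.6


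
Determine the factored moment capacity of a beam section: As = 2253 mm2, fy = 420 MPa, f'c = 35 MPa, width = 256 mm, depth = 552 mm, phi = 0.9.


a = As * fy / (0.85 * f'c * b)
= 2253 * 420 / (0.85 * 35 * 256)
= 124.2463 mm
Mn = As * fy * (d - a/2) / 10^6
= 463.5509 kN-m
phi*Mn = 0.9 * 463.5509 = 417.2 kN-m

417.2


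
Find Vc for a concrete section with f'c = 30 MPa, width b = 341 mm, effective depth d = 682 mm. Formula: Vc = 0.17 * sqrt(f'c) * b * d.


Vc = 0.17 * sqrt(30) * 341 * 682 / 1000
= 216.55 kN

216.55


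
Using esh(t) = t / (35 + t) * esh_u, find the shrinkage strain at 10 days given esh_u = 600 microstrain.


esh(10) = 10 / (35 + 10) * 600
= 10 / 45 * 600
= 133.3 microstrain

133.3


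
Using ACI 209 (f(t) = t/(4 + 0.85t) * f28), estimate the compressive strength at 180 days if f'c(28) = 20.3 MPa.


f(180) = 180 / (4 + 0.85 * 180) * 20.3
= 180 / 157.0 * 20.3
= 23.27 MPa

23.27


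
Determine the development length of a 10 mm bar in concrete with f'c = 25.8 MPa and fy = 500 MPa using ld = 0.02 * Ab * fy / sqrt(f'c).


Ab = pi * 10^2 / 4 = 78.54 mm2
ld = 0.02 * 78.54 * 500 / sqrt(25.8)
= 154.6 mm

154.6


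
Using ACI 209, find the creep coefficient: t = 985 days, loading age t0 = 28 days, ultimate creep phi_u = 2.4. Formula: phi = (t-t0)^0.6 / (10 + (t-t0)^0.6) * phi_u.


dt = 985 - 28 = 957
phi = 957^0.6 / (10 + 957^0.6) * 2.4
= 2.064

2.064


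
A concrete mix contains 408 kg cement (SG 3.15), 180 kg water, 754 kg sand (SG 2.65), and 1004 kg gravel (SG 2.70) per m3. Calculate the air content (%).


Vol cement = 408 / (3.15 * 1000) = 0.129524 m3
Vol water = 180 / 1000 = 0.18 m3
Vol sand = 754 / (2.65 * 1000) = 0.284528 m3
Vol gravel = 1004 / (2.70 * 1000) = 0.371852 m3
Total solid + water volume = 0.965904 m3
Air = (1 - 0.965904) * 100 = 3.41%

3.41


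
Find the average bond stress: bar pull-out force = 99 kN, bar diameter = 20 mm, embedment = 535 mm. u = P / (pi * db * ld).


u = P / (pi * db * ld)
= 99 * 1000 / (pi * 20 * 535)
= 2.945 MPa

2.945


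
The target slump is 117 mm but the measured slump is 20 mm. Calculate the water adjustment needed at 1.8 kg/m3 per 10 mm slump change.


Difference = 117 - 20 = 97 mm
Water adjustment = 97 * 1.8 / 10 = 17.5 kg/m3

17.5


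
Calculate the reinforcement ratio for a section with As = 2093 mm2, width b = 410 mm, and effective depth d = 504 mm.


rho = As / (b * d)
= 2093 / (410 * 504)
= 0.0101

0.0101


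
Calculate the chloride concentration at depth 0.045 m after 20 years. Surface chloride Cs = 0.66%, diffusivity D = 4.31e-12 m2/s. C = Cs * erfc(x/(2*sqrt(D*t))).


t_seconds = 20 * 365.25 * 24 * 3600 = 631152000.0 s
arg = 0.045 / (2 * sqrt(4.31e-12 * 631152000.0))
= 0.4314
erfc(0.4314) = 0.5418
C = 0.66 * 0.5418 = 0.3576%

0.3576


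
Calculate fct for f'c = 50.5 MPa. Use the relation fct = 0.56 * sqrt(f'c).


fct = 0.56 * sqrt(50.5)
= 0.56 * 7.106
= 3.98 MPa

3.98


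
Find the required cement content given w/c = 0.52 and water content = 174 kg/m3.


Cement = water / (w/c)
= 174 / 0.52
= 334.6 kg/m3

334.6


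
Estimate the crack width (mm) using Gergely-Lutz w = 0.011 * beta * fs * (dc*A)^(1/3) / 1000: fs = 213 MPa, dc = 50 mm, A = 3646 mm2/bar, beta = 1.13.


w = 0.011 * beta * fs * (dc * A)^(1/3) / 1000
= 0.011 * 1.13 * 213 * (50 * 3646)^(1/3) / 1000
= 0.15 mm

0.15


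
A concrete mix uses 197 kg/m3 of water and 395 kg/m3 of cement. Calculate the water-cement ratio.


w/c = water / cement
w/c = 197 / 395 = 0.499

0.499


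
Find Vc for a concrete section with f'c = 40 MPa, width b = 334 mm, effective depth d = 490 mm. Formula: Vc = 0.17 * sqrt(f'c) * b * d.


Vc = 0.17 * sqrt(40) * 334 * 490 / 1000
= 175.96 kN

175.96


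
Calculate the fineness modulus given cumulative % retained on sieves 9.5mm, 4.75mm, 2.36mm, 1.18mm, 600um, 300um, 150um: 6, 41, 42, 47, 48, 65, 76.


FM = sum(cumulative % retained) / 100
= 325 / 100
= 3.25

3.25


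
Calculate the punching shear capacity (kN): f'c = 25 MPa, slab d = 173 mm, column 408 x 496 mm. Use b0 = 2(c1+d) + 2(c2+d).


b0 = 2*(408 + 173) + 2*(496 + 173) = 2500 mm
Vc = 0.33 * sqrt(25) * 2500 * 173 / 1000
= 713.62 kN

713.62


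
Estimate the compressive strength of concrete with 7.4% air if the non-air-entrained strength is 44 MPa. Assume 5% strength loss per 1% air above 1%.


Strength loss = (7.4 - 1) * 5 = 32.0%
f'c = 44 * (1 - 32.0/100)
= 29.92 MPa

29.92


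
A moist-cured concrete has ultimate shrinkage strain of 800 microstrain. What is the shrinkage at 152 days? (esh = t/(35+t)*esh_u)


esh(152) = 152 / (35 + 152) * 800
= 152 / 187 * 800
= 650.3 microstrain

650.3


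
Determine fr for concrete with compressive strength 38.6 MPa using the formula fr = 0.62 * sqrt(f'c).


fr = 0.62 * sqrt(38.6)
= 3.852 MPa

3.852


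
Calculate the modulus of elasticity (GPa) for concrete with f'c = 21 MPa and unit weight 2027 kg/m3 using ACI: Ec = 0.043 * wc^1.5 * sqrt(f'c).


Ec = 0.043 * 2027^1.5 * sqrt(21) / 1000
= 17.98 GPa

17.98


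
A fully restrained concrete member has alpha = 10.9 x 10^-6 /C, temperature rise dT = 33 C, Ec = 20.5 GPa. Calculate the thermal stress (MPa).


sigma = alpha * dT * Ec
= 10.9e-6 * 33 * 20.5 * 1000
= 7.374 MPa

7.374


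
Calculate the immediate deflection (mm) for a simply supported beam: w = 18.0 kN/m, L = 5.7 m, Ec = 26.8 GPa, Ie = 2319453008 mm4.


Convert: L = 5.7 m = 5700 mm, Ec = 26.8 GPa = 26800 MPa
delta = 5 * 18.0 * 5700^4 / (384 * 26800 * 2319453008)
= 3.98 mm

3.98


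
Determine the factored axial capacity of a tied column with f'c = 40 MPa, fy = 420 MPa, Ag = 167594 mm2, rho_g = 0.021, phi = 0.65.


Ast = rho * Ag = 0.021 * 167594 = 3519.474 mm2
phi*Pn = 0.65 * 0.80 * (0.85 * 40 * (167594 - 3519.474) + 420 * 3519.474) / 1000
= 3669.49 kN

3669.49


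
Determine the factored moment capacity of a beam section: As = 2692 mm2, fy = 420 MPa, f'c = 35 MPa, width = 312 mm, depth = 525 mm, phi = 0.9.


a = As * fy / (0.85 * f'c * b)
= 2692 * 420 / (0.85 * 35 * 312)
= 121.81 mm
Mn = As * fy * (d - a/2) / 10^6
= 524.7244 kN-m
phi*Mn = 0.9 * 524.7244 = 472.25 kN-m

472.25
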